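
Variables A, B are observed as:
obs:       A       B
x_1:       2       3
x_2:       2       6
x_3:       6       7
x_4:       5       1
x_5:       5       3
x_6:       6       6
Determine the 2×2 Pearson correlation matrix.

Step 1 — column means:
  mean(A) = (2 + 2 + 6 + 5 + 5 + 6) / 6 = 26/6 = 4.3333
  mean(B) = (3 + 6 + 7 + 1 + 3 + 6) / 6 = 26/6 = 4.3333

Step 2 — sample variances and covariances s[i,j] = (1/(n-1)) · Σ_k (x_{k,i} - mean_i) · (x_{k,j} - mean_j), with n-1 = 5:
  s[A,A] = ((-2.3333)·(-2.3333) + (-2.3333)·(-2.3333) + (1.6667)·(1.6667) + (0.6667)·(0.6667) + (0.6667)·(0.6667) + (1.6667)·(1.6667)) / 5 = 17.3333/5 = 3.4667
  s[A,B] = ((-2.3333)·(-1.3333) + (-2.3333)·(1.6667) + (1.6667)·(2.6667) + (0.6667)·(-3.3333) + (0.6667)·(-1.3333) + (1.6667)·(1.6667)) / 5 = 3.3333/5 = 0.6667
  s[B,B] = ((-1.3333)·(-1.3333) + (1.6667)·(1.6667) + (2.6667)·(2.6667) + (-3.3333)·(-3.3333) + (-1.3333)·(-1.3333) + (1.6667)·(1.6667)) / 5 = 27.3333/5 = 5.4667
  Sample standard deviations s_i = √(s[i,i]):
  s(A) = √(3.4667) = 1.8619
  s(B) = √(5.4667) = 2.3381

Step 3 — r_{ij} = s_{ij} / (s_i · s_j):
  r[A,A] = 1 (diagonal).
  r[A,B] = 0.6667 / (1.8619 · 2.3381) = 0.6667 / 4.3533 = 0.1531
  r[B,B] = 1 (diagonal).

R is symmetric with unit diagonal. Assembling:

R = [[1, 0.1531],
 [0.1531, 1]]


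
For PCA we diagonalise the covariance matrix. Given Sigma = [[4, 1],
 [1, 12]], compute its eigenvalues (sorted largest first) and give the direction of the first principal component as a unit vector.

Step 1 — characteristic polynomial of 2×2 Sigma:
  det(Sigma - λI) = λ² - trace · λ + det = 0.
  trace = 4 + 12 = 16, det = 4·12 - (1)² = 47.
Step 2 — discriminant:
  Δ = trace² - 4·det = 256 - 188 = 68.
Step 3 — eigenvalues:
  λ = (trace ± √Δ)/2 = (16 ± 8.2462)/2,
  λ_1 = 12.1231,  λ_2 = 3.8769.

Step 4 — unit eigenvector for λ_1: solve (Sigma - λ_1 I)v = 0. First row:
  (4 - 12.1231)·v_x + (1)·v_y = 0, i.e. (-8.1231)·v_x + (1)·v_y = 0,
  so v ∝ (b, λ_1 - a) = (1, 8.1231) = u.
  ||u|| = √((1)² + (8.1231)²) = √(66.9848) ≈ 8.1844,
  v_1 = u/||u|| ≈ (0.1222, 0.9925) (||v_1|| = 1).

λ_1 = 12.1231,  λ_2 = 3.8769;  v_1 ≈ (0.1222, 0.9925)


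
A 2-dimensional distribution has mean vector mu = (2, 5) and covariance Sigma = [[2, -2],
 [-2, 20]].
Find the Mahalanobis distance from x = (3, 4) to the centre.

Step 1 — centre the observation: (x - mu) = (1, -1).

Step 2 — invert Sigma. det(Sigma) = 2·20 - (-2)² = 36.
  Sigma^{-1} = (1/det) · [[d, -b], [-b, a]] = [[0.5556, 0.0556],
 [0.0556, 0.0556]].

Step 3 — form the quadratic (x - mu)^T · Sigma^{-1} · (x - mu):
  Sigma^{-1} · (x - mu) = (0.5, 0).
  (x - mu)^T · [Sigma^{-1} · (x - mu)] = (1)·(0.5) + (-1)·(0) = 0.5.

Step 4 — take square root: d = √(0.5) ≈ 0.7071.

d(x, mu) = √(0.5) ≈ 0.7071


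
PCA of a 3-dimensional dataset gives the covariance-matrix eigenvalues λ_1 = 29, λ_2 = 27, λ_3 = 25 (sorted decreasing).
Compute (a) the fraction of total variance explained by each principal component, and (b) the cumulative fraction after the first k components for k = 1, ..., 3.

Step 1 — total variance = trace(Sigma) = Σ λ_i = 29 + 27 + 25 = 81.

Step 2 — fraction explained by component i = λ_i / Σ λ:
  PC1: 29/81 = 0.358
  PC2: 27/81 = 0.3333
  PC3: 25/81 = 0.3086

Step 3 — cumulative fraction after k components = (λ_1 + ... + λ_k) / Σ λ:
  k = 1: 29/81 = 0.358
  k = 2: (29 + 27)/81 = 56/81 = 0.6914
  k = 3: (29 + 27 + 25)/81 = 81/81 = 1

Summary (fraction, with percent):

explained: PC1 0.358 (35.8%), PC2 0.3333 (33.33%), PC3 0.3086 (30.86%);  cumulative: 0.358, 0.6914, 1


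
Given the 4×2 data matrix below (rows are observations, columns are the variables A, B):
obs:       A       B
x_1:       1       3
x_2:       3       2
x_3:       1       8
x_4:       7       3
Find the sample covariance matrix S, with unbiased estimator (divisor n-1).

Step 1 — column means:
  mean(A) = (1 + 3 + 1 + 7) / 4 = 12/4 = 3
  mean(B) = (3 + 2 + 8 + 3) / 4 = 16/4 = 4

Step 2 — sample covariance S[i,j] = (1/(n-1)) · Σ_k (x_{k,i} - mean_i) · (x_{k,j} - mean_j), with n-1 = 3.
  S[A,A] = ((-2)·(-2) + (0)·(0) + (-2)·(-2) + (4)·(4)) / 3 = 24/3 = 8
  S[A,B] = ((-2)·(-1) + (0)·(-2) + (-2)·(4) + (4)·(-1)) / 3 = -10/3 = -3.3333
  S[B,B] = ((-1)·(-1) + (-2)·(-2) + (4)·(4) + (-1)·(-1)) / 3 = 22/3 = 7.3333

S is symmetric (S[j,i] = S[i,j]). Assembling:

S = [[8, -3.3333],
 [-3.3333, 7.3333]]


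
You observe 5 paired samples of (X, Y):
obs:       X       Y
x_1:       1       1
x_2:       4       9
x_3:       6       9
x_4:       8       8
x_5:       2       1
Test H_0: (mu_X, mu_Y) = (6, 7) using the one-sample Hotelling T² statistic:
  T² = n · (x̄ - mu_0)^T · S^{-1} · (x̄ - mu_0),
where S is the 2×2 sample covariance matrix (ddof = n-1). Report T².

Step 1 — sample mean vector:
  mean(X) = (1 + 4 + 6 + 8 + 2) / 5 = 21/5 = 4.2
  mean(Y) = (1 + 9 + 9 + 8 + 1) / 5 = 28/5 = 5.6
  x̄ = (4.2, 5.6),  deviation x̄ - mu_0 = (4.2, 5.6) - (6, 7) = (-1.8, -1.4).

Step 2 — sample covariance matrix, S[i,j] = (1/(n-1)) · Σ_k (x_{k,i} - mean_i) · (x_{k,j} - mean_j), divisor n-1 = 4:
  S[X,X] = ((-3.2)·(-3.2) + (-0.2)·(-0.2) + (1.8)·(1.8) + (3.8)·(3.8) + (-2.2)·(-2.2)) / 4 = 32.8/4 = 8.2
  S[X,Y] = ((-3.2)·(-4.6) + (-0.2)·(3.4) + (1.8)·(3.4) + (3.8)·(2.4) + (-2.2)·(-4.6)) / 4 = 39.4/4 = 9.85
  S[Y,Y] = ((-4.6)·(-4.6) + (3.4)·(3.4) + (3.4)·(3.4) + (2.4)·(2.4) + (-4.6)·(-4.6)) / 4 = 71.2/4 = 17.8
  S = [[8.2, 9.85],
 [9.85, 17.8]].

Step 3 — invert S. det(S) = 8.2·17.8 - (9.85)² = 48.9375.
  S^{-1} = (1/det) · [[d, -b], [-b, a]] = [[0.3637, -0.2013],
 [-0.2013, 0.1676]].

Step 4 — quadratic form (x̄ - mu_0)^T · S^{-1} · (x̄ - mu_0):
  S^{-1} · (x̄ - mu_0) = (-0.3729, 0.1277),
  (x̄ - mu_0)^T · [...] = (-1.8)·(-0.3729) + (-1.4)·(0.1277) = 0.4925.

Step 5 — scale by n: T² = 5 · 0.4925 = 2.4623.

T² ≈ 2.4623


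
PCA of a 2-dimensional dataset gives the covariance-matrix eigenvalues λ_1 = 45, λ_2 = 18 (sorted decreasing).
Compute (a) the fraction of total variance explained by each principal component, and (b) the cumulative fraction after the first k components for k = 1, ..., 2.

Step 1 — total variance = trace(Sigma) = Σ λ_i = 45 + 18 = 63.

Step 2 — fraction explained by component i = λ_i / Σ λ:
  PC1: 45/63 = 0.7143
  PC2: 18/63 = 0.2857

Step 3 — cumulative fraction after k components = (λ_1 + ... + λ_k) / Σ λ:
  k = 1: 45/63 = 0.7143
  k = 2: (45 + 18)/63 = 63/63 = 1

Summary (fraction, with percent):

explained: PC1 0.7143 (71.43%), PC2 0.2857 (28.57%);  cumulative: 0.7143, 1


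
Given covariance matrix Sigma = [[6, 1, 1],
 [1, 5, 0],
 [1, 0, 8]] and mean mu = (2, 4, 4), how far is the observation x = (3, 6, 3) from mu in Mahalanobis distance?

Step 1 — centre the observation: (x - mu) = (1, 2, -1).

Step 2 — invert Sigma (cofactor / det for 3×3, or solve directly):
  Sigma^{-1} = [[0.1762, -0.0352, -0.022],
 [-0.0352, 0.207, 0.0044],
 [-0.022, 0.0044, 0.1278]].

Step 3 — form the quadratic (x - mu)^T · Sigma^{-1} · (x - mu):
  Sigma^{-1} · (x - mu) = (0.1278, 0.3744, -0.141).
  (x - mu)^T · [Sigma^{-1} · (x - mu)] = (1)·(0.1278) + (2)·(0.3744) + (-1)·(-0.141) = 1.0176.

Step 4 — take square root: d = √(1.0176) ≈ 1.0088.

d(x, mu) = √(1.0176) ≈ 1.0088


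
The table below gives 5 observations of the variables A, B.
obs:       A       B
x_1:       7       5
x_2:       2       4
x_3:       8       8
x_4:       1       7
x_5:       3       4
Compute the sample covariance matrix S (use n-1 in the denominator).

Step 1 — column means:
  mean(A) = (7 + 2 + 8 + 1 + 3) / 5 = 21/5 = 4.2
  mean(B) = (5 + 4 + 8 + 7 + 4) / 5 = 28/5 = 5.6

Step 2 — sample covariance S[i,j] = (1/(n-1)) · Σ_k (x_{k,i} - mean_i) · (x_{k,j} - mean_j), with n-1 = 4.
  S[A,A] = ((2.8)·(2.8) + (-2.2)·(-2.2) + (3.8)·(3.8) + (-3.2)·(-3.2) + (-1.2)·(-1.2)) / 4 = 38.8/4 = 9.7
  S[A,B] = ((2.8)·(-0.6) + (-2.2)·(-1.6) + (3.8)·(2.4) + (-3.2)·(1.4) + (-1.2)·(-1.6)) / 4 = 8.4/4 = 2.1
  S[B,B] = ((-0.6)·(-0.6) + (-1.6)·(-1.6) + (2.4)·(2.4) + (1.4)·(1.4) + (-1.6)·(-1.6)) / 4 = 13.2/4 = 3.3

S is symmetric (S[j,i] = S[i,j]). Assembling:

S = [[9.7, 2.1],
 [2.1, 3.3]]


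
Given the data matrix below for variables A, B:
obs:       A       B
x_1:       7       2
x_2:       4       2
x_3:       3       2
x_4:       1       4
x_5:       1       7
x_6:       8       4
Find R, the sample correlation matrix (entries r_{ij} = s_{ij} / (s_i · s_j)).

Step 1 — column means:
  mean(A) = (7 + 4 + 3 + 1 + 1 + 8) / 6 = 24/6 = 4
  mean(B) = (2 + 2 + 2 + 4 + 7 + 4) / 6 = 21/6 = 3.5

Step 2 — sample variances and covariances s[i,j] = (1/(n-1)) · Σ_k (x_{k,i} - mean_i) · (x_{k,j} - mean_j), with n-1 = 5:
  s[A,A] = ((3)·(3) + (0)·(0) + (-1)·(-1) + (-3)·(-3) + (-3)·(-3) + (4)·(4)) / 5 = 44/5 = 8.8
  s[A,B] = ((3)·(-1.5) + (0)·(-1.5) + (-1)·(-1.5) + (-3)·(0.5) + (-3)·(3.5) + (4)·(0.5)) / 5 = -13/5 = -2.6
  s[B,B] = ((-1.5)·(-1.5) + (-1.5)·(-1.5) + (-1.5)·(-1.5) + (0.5)·(0.5) + (3.5)·(3.5) + (0.5)·(0.5)) / 5 = 19.5/5 = 3.9
  Sample standard deviations s_i = √(s[i,i]):
  s(A) = √(8.8) = 2.9665
  s(B) = √(3.9) = 1.9748

Step 3 — r_{ij} = s_{ij} / (s_i · s_j):
  r[A,A] = 1 (diagonal).
  r[A,B] = -2.6 / (2.9665 · 1.9748) = -2.6 / 5.8583 = -0.4438
  r[B,B] = 1 (diagonal).

R is symmetric with unit diagonal. Assembling:

R = [[1, -0.4438],
 [-0.4438, 1]]


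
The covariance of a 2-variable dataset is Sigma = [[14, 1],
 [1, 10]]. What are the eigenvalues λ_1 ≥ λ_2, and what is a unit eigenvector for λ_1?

Step 1 — characteristic polynomial of 2×2 Sigma:
  det(Sigma - λI) = λ² - trace · λ + det = 0.
  trace = 14 + 10 = 24, det = 14·10 - (1)² = 139.
Step 2 — discriminant:
  Δ = trace² - 4·det = 576 - 556 = 20.
Step 3 — eigenvalues:
  λ = (trace ± √Δ)/2 = (24 ± 4.4721)/2,
  λ_1 = 14.2361,  λ_2 = 9.7639.

Step 4 — unit eigenvector for λ_1: solve (Sigma - λ_1 I)v = 0. First row:
  (14 - 14.2361)·v_x + (1)·v_y = 0, i.e. (-0.2361)·v_x + (1)·v_y = 0,
  so v ∝ (b, λ_1 - a) = (1, 0.2361) = u.
  ||u|| = √((1)² + (0.2361)²) = √(1.0557) ≈ 1.0275,
  v_1 = u/||u|| ≈ (0.9732, 0.2298) (||v_1|| = 1).

λ_1 = 14.2361,  λ_2 = 9.7639;  v_1 ≈ (0.9732, 0.2298)


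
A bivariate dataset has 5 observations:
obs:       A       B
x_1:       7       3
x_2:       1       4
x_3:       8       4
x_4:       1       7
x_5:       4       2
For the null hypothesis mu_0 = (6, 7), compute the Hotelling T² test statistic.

Step 1 — sample mean vector:
  mean(A) = (7 + 1 + 8 + 1 + 4) / 5 = 21/5 = 4.2
  mean(B) = (3 + 4 + 4 + 7 + 2) / 5 = 20/5 = 4
  x̄ = (4.2, 4),  deviation x̄ - mu_0 = (4.2, 4) - (6, 7) = (-1.8, -3).

Step 2 — sample covariance matrix, S[i,j] = (1/(n-1)) · Σ_k (x_{k,i} - mean_i) · (x_{k,j} - mean_j), divisor n-1 = 4:
  S[A,A] = ((2.8)·(2.8) + (-3.2)·(-3.2) + (3.8)·(3.8) + (-3.2)·(-3.2) + (-0.2)·(-0.2)) / 4 = 42.8/4 = 10.7
  S[A,B] = ((2.8)·(-1) + (-3.2)·(0) + (3.8)·(0) + (-3.2)·(3) + (-0.2)·(-2)) / 4 = -12/4 = -3
  S[B,B] = ((-1)·(-1) + (0)·(0) + (0)·(0) + (3)·(3) + (-2)·(-2)) / 4 = 14/4 = 3.5
  S = [[10.7, -3],
 [-3, 3.5]].

Step 3 — invert S. det(S) = 10.7·3.5 - (-3)² = 28.45.
  S^{-1} = (1/det) · [[d, -b], [-b, a]] = [[0.123, 0.1054],
 [0.1054, 0.3761]].

Step 4 — quadratic form (x̄ - mu_0)^T · S^{-1} · (x̄ - mu_0):
  S^{-1} · (x̄ - mu_0) = (-0.5378, -1.3181),
  (x̄ - mu_0)^T · [...] = (-1.8)·(-0.5378) + (-3)·(-1.3181) = 4.9223.

Step 5 — scale by n: T² = 5 · 4.9223 = 24.6116.

T² ≈ 24.6116


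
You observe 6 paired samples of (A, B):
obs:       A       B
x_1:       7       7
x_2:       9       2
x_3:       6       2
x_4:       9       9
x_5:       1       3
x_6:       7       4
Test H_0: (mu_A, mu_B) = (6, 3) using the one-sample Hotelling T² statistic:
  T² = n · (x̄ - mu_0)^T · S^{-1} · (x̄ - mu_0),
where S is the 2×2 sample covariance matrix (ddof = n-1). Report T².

Step 1 — sample mean vector:
  mean(A) = (7 + 9 + 6 + 9 + 1 + 7) / 6 = 39/6 = 6.5
  mean(B) = (7 + 2 + 2 + 9 + 3 + 4) / 6 = 27/6 = 4.5
  x̄ = (6.5, 4.5),  deviation x̄ - mu_0 = (6.5, 4.5) - (6, 3) = (0.5, 1.5).

Step 2 — sample covariance matrix, S[i,j] = (1/(n-1)) · Σ_k (x_{k,i} - mean_i) · (x_{k,j} - mean_j), divisor n-1 = 5:
  S[A,A] = ((0.5)·(0.5) + (2.5)·(2.5) + (-0.5)·(-0.5) + (2.5)·(2.5) + (-5.5)·(-5.5) + (0.5)·(0.5)) / 5 = 43.5/5 = 8.7
  S[A,B] = ((0.5)·(2.5) + (2.5)·(-2.5) + (-0.5)·(-2.5) + (2.5)·(4.5) + (-5.5)·(-1.5) + (0.5)·(-0.5)) / 5 = 15.5/5 = 3.1
  S[B,B] = ((2.5)·(2.5) + (-2.5)·(-2.5) + (-2.5)·(-2.5) + (4.5)·(4.5) + (-1.5)·(-1.5) + (-0.5)·(-0.5)) / 5 = 41.5/5 = 8.3
  S = [[8.7, 3.1],
 [3.1, 8.3]].

Step 3 — invert S. det(S) = 8.7·8.3 - (3.1)² = 62.6.
  S^{-1} = (1/det) · [[d, -b], [-b, a]] = [[0.1326, -0.0495],
 [-0.0495, 0.139]].

Step 4 — quadratic form (x̄ - mu_0)^T · S^{-1} · (x̄ - mu_0):
  S^{-1} · (x̄ - mu_0) = (-0.008, 0.1837),
  (x̄ - mu_0)^T · [...] = (0.5)·(-0.008) + (1.5)·(0.1837) = 0.2716.

Step 5 — scale by n: T² = 6 · 0.2716 = 1.6294.

T² ≈ 1.6294


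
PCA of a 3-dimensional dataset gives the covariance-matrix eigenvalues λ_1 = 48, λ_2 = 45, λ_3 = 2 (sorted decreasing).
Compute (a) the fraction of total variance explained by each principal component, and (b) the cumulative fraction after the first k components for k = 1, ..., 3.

Step 1 — total variance = trace(Sigma) = Σ λ_i = 48 + 45 + 2 = 95.

Step 2 — fraction explained by component i = λ_i / Σ λ:
  PC1: 48/95 = 0.5053
  PC2: 45/95 = 0.4737
  PC3: 2/95 = 0.0211

Step 3 — cumulative fraction after k components = (λ_1 + ... + λ_k) / Σ λ:
  k = 1: 48/95 = 0.5053
  k = 2: (48 + 45)/95 = 93/95 = 0.9789
  k = 3: (48 + 45 + 2)/95 = 95/95 = 1

Summary (fraction, with percent):

explained: PC1 0.5053 (50.53%), PC2 0.4737 (47.37%), PC3 0.0211 (2.11%);  cumulative: 0.5053, 0.9789, 1


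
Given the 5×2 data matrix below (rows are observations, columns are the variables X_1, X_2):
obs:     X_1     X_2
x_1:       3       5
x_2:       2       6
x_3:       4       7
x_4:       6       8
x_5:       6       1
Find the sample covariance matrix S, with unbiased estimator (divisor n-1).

Step 1 — column means:
  mean(X_1) = (3 + 2 + 4 + 6 + 6) / 5 = 21/5 = 4.2
  mean(X_2) = (5 + 6 + 7 + 8 + 1) / 5 = 27/5 = 5.4

Step 2 — sample covariance S[i,j] = (1/(n-1)) · Σ_k (x_{k,i} - mean_i) · (x_{k,j} - mean_j), with n-1 = 4.
  S[X_1,X_1] = ((-1.2)·(-1.2) + (-2.2)·(-2.2) + (-0.2)·(-0.2) + (1.8)·(1.8) + (1.8)·(1.8)) / 4 = 12.8/4 = 3.2
  S[X_1,X_2] = ((-1.2)·(-0.4) + (-2.2)·(0.6) + (-0.2)·(1.6) + (1.8)·(2.6) + (1.8)·(-4.4)) / 4 = -4.4/4 = -1.1
  S[X_2,X_2] = ((-0.4)·(-0.4) + (0.6)·(0.6) + (1.6)·(1.6) + (2.6)·(2.6) + (-4.4)·(-4.4)) / 4 = 29.2/4 = 7.3

S is symmetric (S[j,i] = S[i,j]). Assembling:

S = [[3.2, -1.1],
 [-1.1, 7.3]]


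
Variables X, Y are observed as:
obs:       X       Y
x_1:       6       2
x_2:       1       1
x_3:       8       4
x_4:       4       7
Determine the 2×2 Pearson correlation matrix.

Step 1 — column means:
  mean(X) = (6 + 1 + 8 + 4) / 4 = 19/4 = 4.75
  mean(Y) = (2 + 1 + 4 + 7) / 4 = 14/4 = 3.5

Step 2 — sample variances and covariances s[i,j] = (1/(n-1)) · Σ_k (x_{k,i} - mean_i) · (x_{k,j} - mean_j), with n-1 = 3:
  s[X,X] = ((1.25)·(1.25) + (-3.75)·(-3.75) + (3.25)·(3.25) + (-0.75)·(-0.75)) / 3 = 26.75/3 = 8.9167
  s[X,Y] = ((1.25)·(-1.5) + (-3.75)·(-2.5) + (3.25)·(0.5) + (-0.75)·(3.5)) / 3 = 6.5/3 = 2.1667
  s[Y,Y] = ((-1.5)·(-1.5) + (-2.5)·(-2.5) + (0.5)·(0.5) + (3.5)·(3.5)) / 3 = 21/3 = 7
  Sample standard deviations s_i = √(s[i,i]):
  s(X) = √(8.9167) = 2.9861
  s(Y) = √(7) = 2.6458

Step 3 — r_{ij} = s_{ij} / (s_i · s_j):
  r[X,X] = 1 (diagonal).
  r[X,Y] = 2.1667 / (2.9861 · 2.6458) = 2.1667 / 7.9004 = 0.2742
  r[Y,Y] = 1 (diagonal).

R is symmetric with unit diagonal. Assembling:

R = [[1, 0.2742],
 [0.2742, 1]]


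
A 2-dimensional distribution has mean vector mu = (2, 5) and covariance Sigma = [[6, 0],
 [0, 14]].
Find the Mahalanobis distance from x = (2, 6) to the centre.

Step 1 — centre the observation: (x - mu) = (0, 1).

Step 2 — invert Sigma. det(Sigma) = 6·14 - (0)² = 84.
  Sigma^{-1} = (1/det) · [[d, -b], [-b, a]] = [[0.1667, 0],
 [0, 0.0714]].

Step 3 — form the quadratic (x - mu)^T · Sigma^{-1} · (x - mu):
  Sigma^{-1} · (x - mu) = (0, 0.0714).
  (x - mu)^T · [Sigma^{-1} · (x - mu)] = (0)·(0) + (1)·(0.0714) = 0.0714.

Step 4 — take square root: d = √(0.0714) ≈ 0.2673.

d(x, mu) = √(0.0714) ≈ 0.2673


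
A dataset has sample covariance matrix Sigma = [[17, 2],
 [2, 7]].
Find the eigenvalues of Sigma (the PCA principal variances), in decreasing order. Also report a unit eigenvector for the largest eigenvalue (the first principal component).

Step 1 — characteristic polynomial of 2×2 Sigma:
  det(Sigma - λI) = λ² - trace · λ + det = 0.
  trace = 17 + 7 = 24, det = 17·7 - (2)² = 115.
Step 2 — discriminant:
  Δ = trace² - 4·det = 576 - 460 = 116.
Step 3 — eigenvalues:
  λ = (trace ± √Δ)/2 = (24 ± 10.7703)/2,
  λ_1 = 17.3852,  λ_2 = 6.6148.

Step 4 — unit eigenvector for λ_1: solve (Sigma - λ_1 I)v = 0. First row:
  (17 - 17.3852)·v_x + (2)·v_y = 0, i.e. (-0.3852)·v_x + (2)·v_y = 0,
  so v ∝ (b, λ_1 - a) = (2, 0.3852) = u.
  ||u|| = √((2)² + (0.3852)²) = √(4.1484) ≈ 2.0368,
  v_1 = u/||u|| ≈ (0.982, 0.1891) (||v_1|| = 1).

λ_1 = 17.3852,  λ_2 = 6.6148;  v_1 ≈ (0.982, 0.1891)


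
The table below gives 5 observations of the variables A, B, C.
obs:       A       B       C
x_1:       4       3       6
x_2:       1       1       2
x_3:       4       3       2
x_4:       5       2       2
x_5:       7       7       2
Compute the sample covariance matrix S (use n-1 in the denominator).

Step 1 — column means:
  mean(A) = (4 + 1 + 4 + 5 + 7) / 5 = 21/5 = 4.2
  mean(B) = (3 + 1 + 3 + 2 + 7) / 5 = 16/5 = 3.2
  mean(C) = (6 + 2 + 2 + 2 + 2) / 5 = 14/5 = 2.8

Step 2 — sample covariance S[i,j] = (1/(n-1)) · Σ_k (x_{k,i} - mean_i) · (x_{k,j} - mean_j), with n-1 = 4.
  S[A,A] = ((-0.2)·(-0.2) + (-3.2)·(-3.2) + (-0.2)·(-0.2) + (0.8)·(0.8) + (2.8)·(2.8)) / 4 = 18.8/4 = 4.7
  S[A,B] = ((-0.2)·(-0.2) + (-3.2)·(-2.2) + (-0.2)·(-0.2) + (0.8)·(-1.2) + (2.8)·(3.8)) / 4 = 16.8/4 = 4.2
  S[A,C] = ((-0.2)·(3.2) + (-3.2)·(-0.8) + (-0.2)·(-0.8) + (0.8)·(-0.8) + (2.8)·(-0.8)) / 4 = -0.8/4 = -0.2
  S[B,B] = ((-0.2)·(-0.2) + (-2.2)·(-2.2) + (-0.2)·(-0.2) + (-1.2)·(-1.2) + (3.8)·(3.8)) / 4 = 20.8/4 = 5.2
  S[B,C] = ((-0.2)·(3.2) + (-2.2)·(-0.8) + (-0.2)·(-0.8) + (-1.2)·(-0.8) + (3.8)·(-0.8)) / 4 = -0.8/4 = -0.2
  S[C,C] = ((3.2)·(3.2) + (-0.8)·(-0.8) + (-0.8)·(-0.8) + (-0.8)·(-0.8) + (-0.8)·(-0.8)) / 4 = 12.8/4 = 3.2

S is symmetric (S[j,i] = S[i,j]). Assembling:

S = [[4.7, 4.2, -0.2],
 [4.2, 5.2, -0.2],
 [-0.2, -0.2, 3.2]]


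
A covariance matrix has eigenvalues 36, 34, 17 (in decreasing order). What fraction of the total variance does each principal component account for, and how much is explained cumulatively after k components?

Step 1 — total variance = trace(Sigma) = Σ λ_i = 36 + 34 + 17 = 87.

Step 2 — fraction explained by component i = λ_i / Σ λ:
  PC1: 36/87 = 0.4138
  PC2: 34/87 = 0.3908
  PC3: 17/87 = 0.1954

Step 3 — cumulative fraction after k components = (λ_1 + ... + λ_k) / Σ λ:
  k = 1: 36/87 = 0.4138
  k = 2: (36 + 34)/87 = 70/87 = 0.8046
  k = 3: (36 + 34 + 17)/87 = 87/87 = 1

Summary (fraction, with percent):

explained: PC1 0.4138 (41.38%), PC2 0.3908 (39.08%), PC3 0.1954 (19.54%);  cumulative: 0.4138, 0.8046, 1


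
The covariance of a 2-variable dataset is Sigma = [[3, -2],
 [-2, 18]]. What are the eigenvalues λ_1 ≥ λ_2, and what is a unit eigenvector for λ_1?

Step 1 — characteristic polynomial of 2×2 Sigma:
  det(Sigma - λI) = λ² - trace · λ + det = 0.
  trace = 3 + 18 = 21, det = 3·18 - (-2)² = 50.
Step 2 — discriminant:
  Δ = trace² - 4·det = 441 - 200 = 241.
Step 3 — eigenvalues:
  λ = (trace ± √Δ)/2 = (21 ± 15.5242)/2,
  λ_1 = 18.2621,  λ_2 = 2.7379.

Step 4 — unit eigenvector for λ_1: solve (Sigma - λ_1 I)v = 0. First row:
  (3 - 18.2621)·v_x + (-2)·v_y = 0, i.e. (-15.2621)·v_x + (-2)·v_y = 0,
  so v ∝ (b, λ_1 - a) = (-2, 15.2621); multiply by -1 so the first entry is positive: u = (2, -15.2621).
  ||u|| = √((2)² + (-15.2621)²) = √(236.9313) ≈ 15.3926,
  v_1 = u/||u|| ≈ (0.1299, -0.9915) (||v_1|| = 1).

λ_1 = 18.2621,  λ_2 = 2.7379;  v_1 ≈ (0.1299, -0.9915)


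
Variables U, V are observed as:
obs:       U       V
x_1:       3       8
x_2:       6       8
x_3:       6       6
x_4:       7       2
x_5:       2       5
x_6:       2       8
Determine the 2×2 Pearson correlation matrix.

Step 1 — column means:
  mean(U) = (3 + 6 + 6 + 7 + 2 + 2) / 6 = 26/6 = 4.3333
  mean(V) = (8 + 8 + 6 + 2 + 5 + 8) / 6 = 37/6 = 6.1667

Step 2 — sample variances and covariances s[i,j] = (1/(n-1)) · Σ_k (x_{k,i} - mean_i) · (x_{k,j} - mean_j), with n-1 = 5:
  s[U,U] = ((-1.3333)·(-1.3333) + (1.6667)·(1.6667) + (1.6667)·(1.6667) + (2.6667)·(2.6667) + (-2.3333)·(-2.3333) + (-2.3333)·(-2.3333)) / 5 = 25.3333/5 = 5.0667
  s[U,V] = ((-1.3333)·(1.8333) + (1.6667)·(1.8333) + (1.6667)·(-0.1667) + (2.6667)·(-4.1667) + (-2.3333)·(-1.1667) + (-2.3333)·(1.8333)) / 5 = -12.3333/5 = -2.4667
  s[V,V] = ((1.8333)·(1.8333) + (1.8333)·(1.8333) + (-0.1667)·(-0.1667) + (-4.1667)·(-4.1667) + (-1.1667)·(-1.1667) + (1.8333)·(1.8333)) / 5 = 28.8333/5 = 5.7667
  Sample standard deviations s_i = √(s[i,i]):
  s(U) = √(5.0667) = 2.2509
  s(V) = √(5.7667) = 2.4014

Step 3 — r_{ij} = s_{ij} / (s_i · s_j):
  r[U,U] = 1 (diagonal).
  r[U,V] = -2.4667 / (2.2509 · 2.4014) = -2.4667 / 5.4053 = -0.4563
  r[V,V] = 1 (diagonal).

R is symmetric with unit diagonal. Assembling:

R = [[1, -0.4563],
 [-0.4563, 1]]


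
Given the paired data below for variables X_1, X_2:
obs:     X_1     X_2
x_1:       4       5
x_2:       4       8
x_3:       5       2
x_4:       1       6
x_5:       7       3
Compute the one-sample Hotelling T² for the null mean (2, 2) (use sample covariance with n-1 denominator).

Step 1 — sample mean vector:
  mean(X_1) = (4 + 4 + 5 + 1 + 7) / 5 = 21/5 = 4.2
  mean(X_2) = (5 + 8 + 2 + 6 + 3) / 5 = 24/5 = 4.8
  x̄ = (4.2, 4.8),  deviation x̄ - mu_0 = (4.2, 4.8) - (2, 2) = (2.2, 2.8).

Step 2 — sample covariance matrix, S[i,j] = (1/(n-1)) · Σ_k (x_{k,i} - mean_i) · (x_{k,j} - mean_j), divisor n-1 = 4:
  S[X_1,X_1] = ((-0.2)·(-0.2) + (-0.2)·(-0.2) + (0.8)·(0.8) + (-3.2)·(-3.2) + (2.8)·(2.8)) / 4 = 18.8/4 = 4.7
  S[X_1,X_2] = ((-0.2)·(0.2) + (-0.2)·(3.2) + (0.8)·(-2.8) + (-3.2)·(1.2) + (2.8)·(-1.8)) / 4 = -11.8/4 = -2.95
  S[X_2,X_2] = ((0.2)·(0.2) + (3.2)·(3.2) + (-2.8)·(-2.8) + (1.2)·(1.2) + (-1.8)·(-1.8)) / 4 = 22.8/4 = 5.7
  S = [[4.7, -2.95],
 [-2.95, 5.7]].

Step 3 — invert S. det(S) = 4.7·5.7 - (-2.95)² = 18.0875.
  S^{-1} = (1/det) · [[d, -b], [-b, a]] = [[0.3151, 0.1631],
 [0.1631, 0.2598]].

Step 4 — quadratic form (x̄ - mu_0)^T · S^{-1} · (x̄ - mu_0):
  S^{-1} · (x̄ - mu_0) = (1.15, 1.0864),
  (x̄ - mu_0)^T · [...] = (2.2)·(1.15) + (2.8)·(1.0864) = 5.5718.

Step 5 — scale by n: T² = 5 · 5.5718 = 27.859.

T² ≈ 27.859


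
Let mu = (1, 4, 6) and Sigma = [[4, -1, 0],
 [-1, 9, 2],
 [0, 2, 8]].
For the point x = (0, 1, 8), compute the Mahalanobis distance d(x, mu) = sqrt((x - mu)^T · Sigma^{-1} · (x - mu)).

Step 1 — centre the observation: (x - mu) = (-1, -3, 2).

Step 2 — invert Sigma (cofactor / det for 3×3, or solve directly):
  Sigma^{-1} = [[0.2576, 0.0303, -0.0076],
 [0.0303, 0.1212, -0.0303],
 [-0.0076, -0.0303, 0.1326]].

Step 3 — form the quadratic (x - mu)^T · Sigma^{-1} · (x - mu):
  Sigma^{-1} · (x - mu) = (-0.3636, -0.4545, 0.3636).
  (x - mu)^T · [Sigma^{-1} · (x - mu)] = (-1)·(-0.3636) + (-3)·(-0.4545) + (2)·(0.3636) = 2.4545.

Step 4 — take square root: d = √(2.4545) ≈ 1.5667.

d(x, mu) = √(2.4545) ≈ 1.5667


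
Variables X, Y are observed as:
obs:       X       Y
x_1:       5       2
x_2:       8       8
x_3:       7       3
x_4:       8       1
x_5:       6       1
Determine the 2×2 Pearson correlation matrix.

Step 1 — column means:
  mean(X) = (5 + 8 + 7 + 8 + 6) / 5 = 34/5 = 6.8
  mean(Y) = (2 + 8 + 3 + 1 + 1) / 5 = 15/5 = 3

Step 2 — sample variances and covariances s[i,j] = (1/(n-1)) · Σ_k (x_{k,i} - mean_i) · (x_{k,j} - mean_j), with n-1 = 4:
  s[X,X] = ((-1.8)·(-1.8) + (1.2)·(1.2) + (0.2)·(0.2) + (1.2)·(1.2) + (-0.8)·(-0.8)) / 4 = 6.8/4 = 1.7
  s[X,Y] = ((-1.8)·(-1) + (1.2)·(5) + (0.2)·(0) + (1.2)·(-2) + (-0.8)·(-2)) / 4 = 7/4 = 1.75
  s[Y,Y] = ((-1)·(-1) + (5)·(5) + (0)·(0) + (-2)·(-2) + (-2)·(-2)) / 4 = 34/4 = 8.5
  Sample standard deviations s_i = √(s[i,i]):
  s(X) = √(1.7) = 1.3038
  s(Y) = √(8.5) = 2.9155

Step 3 — r_{ij} = s_{ij} / (s_i · s_j):
  r[X,X] = 1 (diagonal).
  r[X,Y] = 1.75 / (1.3038 · 2.9155) = 1.75 / 3.8013 = 0.4604
  r[Y,Y] = 1 (diagonal).

R is symmetric with unit diagonal. Assembling:

R = [[1, 0.4604],
 [0.4604, 1]]


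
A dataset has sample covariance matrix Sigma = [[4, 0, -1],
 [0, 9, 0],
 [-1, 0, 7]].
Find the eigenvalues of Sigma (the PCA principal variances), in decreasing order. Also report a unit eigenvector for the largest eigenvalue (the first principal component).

Step 1 — characteristic polynomial p(λ) = det(λI - Sigma) = λ³ - tr·λ² + c_1·λ - det, where tr = trace, c_1 = sum of the principal 2×2 minors, det = det(Sigma):
  tr = 4 + 9 + 7 = 20,
  c_1 = (4·9 - (0)²) + (4·7 - (-1)²) + (9·7 - (0)²) = 36 + 27 + 63 = 126,
  det = 4·(9·7 - (0)²) - (0)·((0)·7 - (0)·(-1)) + (-1)·((0)·(0) - 9·(-1)) = 4·(63) - (0)·(0) + (-1)·(9) = 243.
  So p(λ) = λ³ - 20λ² + 126λ - 243.
Step 2 — look for an integer root (rational root theorem: any rational root is an integer divisor of 243). Testing λ = 9:
  p(9) = 729 - 1620 + 1134 - 243 = 0  ✓
  Dividing out (λ - 9): p(λ) = (λ - 9)(λ² - 11λ + 27).
Step 3 — remaining eigenvalues from the quadratic λ² - 11λ + 27 = 0:
  Δ = 11² - 4·27 = 121 - 108 = 13,  λ = (11 ± √13)/2 = (11 ± 3.6056)/2 ≈ 7.3028 or 3.6972.
  Sorted: λ_1 = 9,  λ_2 = 7.3028,  λ_3 = 3.6972  (check: sum = 20 = tr ✓).

Step 4 — unit eigenvector for λ_1 = 9: v spans the null space of (Sigma - λ_1 I), whose rows are
  r_1 = (-5, 0, -1),  r_2 = (0, 0, 0),  r_3 = (-1, 0, -2).
  v is orthogonal to every row, so take v ∝ r_1 × r_3 = ((0)·(-2) - (-1)·(0), (-1)·(-1) - (-5)·(-2), (-5)·(0) - (0)·(-1)) = (0, -9, 0).
  Rescale (divide by 9; multiply by -1 so the first nonzero entry is positive): u = (0, 1, 0).
  ||u|| = √((0)² + (1)² + (0)²) = √(1) = 1,  v_1 = u/||u|| ≈ (0, 1, 0) (||v_1|| = 1).

λ_1 = 9,  λ_2 = 7.3028,  λ_3 = 3.6972;  v_1 ≈ (0, 1, 0)


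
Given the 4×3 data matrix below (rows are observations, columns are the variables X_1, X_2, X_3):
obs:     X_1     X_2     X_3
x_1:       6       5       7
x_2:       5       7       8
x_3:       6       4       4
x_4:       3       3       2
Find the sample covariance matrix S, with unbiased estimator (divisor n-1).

Step 1 — column means:
  mean(X_1) = (6 + 5 + 6 + 3) / 4 = 20/4 = 5
  mean(X_2) = (5 + 7 + 4 + 3) / 4 = 19/4 = 4.75
  mean(X_3) = (7 + 8 + 4 + 2) / 4 = 21/4 = 5.25

Step 2 — sample covariance S[i,j] = (1/(n-1)) · Σ_k (x_{k,i} - mean_i) · (x_{k,j} - mean_j), with n-1 = 3.
  S[X_1,X_1] = ((1)·(1) + (0)·(0) + (1)·(1) + (-2)·(-2)) / 3 = 6/3 = 2
  S[X_1,X_2] = ((1)·(0.25) + (0)·(2.25) + (1)·(-0.75) + (-2)·(-1.75)) / 3 = 3/3 = 1
  S[X_1,X_3] = ((1)·(1.75) + (0)·(2.75) + (1)·(-1.25) + (-2)·(-3.25)) / 3 = 7/3 = 2.3333
  S[X_2,X_2] = ((0.25)·(0.25) + (2.25)·(2.25) + (-0.75)·(-0.75) + (-1.75)·(-1.75)) / 3 = 8.75/3 = 2.9167
  S[X_2,X_3] = ((0.25)·(1.75) + (2.25)·(2.75) + (-0.75)·(-1.25) + (-1.75)·(-3.25)) / 3 = 13.25/3 = 4.4167
  S[X_3,X_3] = ((1.75)·(1.75) + (2.75)·(2.75) + (-1.25)·(-1.25) + (-3.25)·(-3.25)) / 3 = 22.75/3 = 7.5833

S is symmetric (S[j,i] = S[i,j]). Assembling:

S = [[2, 1, 2.3333],
 [1, 2.9167, 4.4167],
 [2.3333, 4.4167, 7.5833]]


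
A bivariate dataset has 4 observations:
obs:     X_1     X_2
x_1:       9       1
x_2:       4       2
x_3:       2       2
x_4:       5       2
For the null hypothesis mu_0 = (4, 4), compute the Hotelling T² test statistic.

Step 1 — sample mean vector:
  mean(X_1) = (9 + 4 + 2 + 5) / 4 = 20/4 = 5
  mean(X_2) = (1 + 2 + 2 + 2) / 4 = 7/4 = 1.75
  x̄ = (5, 1.75),  deviation x̄ - mu_0 = (5, 1.75) - (4, 4) = (1, -2.25).

Step 2 — sample covariance matrix, S[i,j] = (1/(n-1)) · Σ_k (x_{k,i} - mean_i) · (x_{k,j} - mean_j), divisor n-1 = 3:
  S[X_1,X_1] = ((4)·(4) + (-1)·(-1) + (-3)·(-3) + (0)·(0)) / 3 = 26/3 = 8.6667
  S[X_1,X_2] = ((4)·(-0.75) + (-1)·(0.25) + (-3)·(0.25) + (0)·(0.25)) / 3 = -4/3 = -1.3333
  S[X_2,X_2] = ((-0.75)·(-0.75) + (0.25)·(0.25) + (0.25)·(0.25) + (0.25)·(0.25)) / 3 = 0.75/3 = 0.25
  S = [[8.6667, -1.3333],
 [-1.3333, 0.25]].

Step 3 — invert S. det(S) = 8.6667·0.25 - (-1.3333)² = 0.3889.
  S^{-1} = (1/det) · [[d, -b], [-b, a]] = [[0.6429, 3.4286],
 [3.4286, 22.2857]].

Step 4 — quadratic form (x̄ - mu_0)^T · S^{-1} · (x̄ - mu_0):
  S^{-1} · (x̄ - mu_0) = (-7.0714, -46.7143),
  (x̄ - mu_0)^T · [...] = (1)·(-7.0714) + (-2.25)·(-46.7143) = 98.0357.

Step 5 — scale by n: T² = 4 · 98.0357 = 392.1429.

T² ≈ 392.1429


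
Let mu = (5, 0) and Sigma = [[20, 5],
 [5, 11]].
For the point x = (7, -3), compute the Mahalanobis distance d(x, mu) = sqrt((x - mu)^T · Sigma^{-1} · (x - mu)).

Step 1 — centre the observation: (x - mu) = (2, -3).

Step 2 — invert Sigma. det(Sigma) = 20·11 - (5)² = 195.
  Sigma^{-1} = (1/det) · [[d, -b], [-b, a]] = [[0.0564, -0.0256],
 [-0.0256, 0.1026]].

Step 3 — form the quadratic (x - mu)^T · Sigma^{-1} · (x - mu):
  Sigma^{-1} · (x - mu) = (0.1897, -0.359).
  (x - mu)^T · [Sigma^{-1} · (x - mu)] = (2)·(0.1897) + (-3)·(-0.359) = 1.4564.

Step 4 — take square root: d = √(1.4564) ≈ 1.2068.

d(x, mu) = √(1.4564) ≈ 1.2068


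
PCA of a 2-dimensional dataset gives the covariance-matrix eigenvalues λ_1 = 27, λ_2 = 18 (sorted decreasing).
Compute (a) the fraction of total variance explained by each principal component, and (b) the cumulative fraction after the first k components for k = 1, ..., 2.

Step 1 — total variance = trace(Sigma) = Σ λ_i = 27 + 18 = 45.

Step 2 — fraction explained by component i = λ_i / Σ λ:
  PC1: 27/45 = 0.6
  PC2: 18/45 = 0.4

Step 3 — cumulative fraction after k components = (λ_1 + ... + λ_k) / Σ λ:
  k = 1: 27/45 = 0.6
  k = 2: (27 + 18)/45 = 45/45 = 1

Summary (fraction, with percent):

explained: PC1 0.6 (60%), PC2 0.4 (40%);  cumulative: 0.6, 1


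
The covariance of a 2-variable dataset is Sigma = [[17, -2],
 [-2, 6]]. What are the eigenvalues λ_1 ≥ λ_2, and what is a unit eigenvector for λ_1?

Step 1 — characteristic polynomial of 2×2 Sigma:
  det(Sigma - λI) = λ² - trace · λ + det = 0.
  trace = 17 + 6 = 23, det = 17·6 - (-2)² = 98.
Step 2 — discriminant:
  Δ = trace² - 4·det = 529 - 392 = 137.
Step 3 — eigenvalues:
  λ = (trace ± √Δ)/2 = (23 ± 11.7047)/2,
  λ_1 = 17.3523,  λ_2 = 5.6477.

Step 4 — unit eigenvector for λ_1: solve (Sigma - λ_1 I)v = 0. First row:
  (17 - 17.3523)·v_x + (-2)·v_y = 0, i.e. (-0.3523)·v_x + (-2)·v_y = 0,
  so v ∝ (b, λ_1 - a) = (-2, 0.3523); multiply by -1 so the first entry is positive: u = (2, -0.3523).
  ||u|| = √((2)² + (-0.3523)²) = √(4.1242) ≈ 2.0308,
  v_1 = u/||u|| ≈ (0.9848, -0.1735) (||v_1|| = 1).

λ_1 = 17.3523,  λ_2 = 5.6477;  v_1 ≈ (0.9848, -0.1735)


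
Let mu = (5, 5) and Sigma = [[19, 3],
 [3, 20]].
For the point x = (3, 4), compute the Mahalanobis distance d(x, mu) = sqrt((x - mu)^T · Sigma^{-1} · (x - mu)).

Step 1 — centre the observation: (x - mu) = (-2, -1).

Step 2 — invert Sigma. det(Sigma) = 19·20 - (3)² = 371.
  Sigma^{-1} = (1/det) · [[d, -b], [-b, a]] = [[0.0539, -0.0081],
 [-0.0081, 0.0512]].

Step 3 — form the quadratic (x - mu)^T · Sigma^{-1} · (x - mu):
  Sigma^{-1} · (x - mu) = (-0.0997, -0.035).
  (x - mu)^T · [Sigma^{-1} · (x - mu)] = (-2)·(-0.0997) + (-1)·(-0.035) = 0.2345.

Step 4 — take square root: d = √(0.2345) ≈ 0.4843.

d(x, mu) = √(0.2345) ≈ 0.4843


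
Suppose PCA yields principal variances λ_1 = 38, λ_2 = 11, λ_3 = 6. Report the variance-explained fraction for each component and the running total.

Step 1 — total variance = trace(Sigma) = Σ λ_i = 38 + 11 + 6 = 55.

Step 2 — fraction explained by component i = λ_i / Σ λ:
  PC1: 38/55 = 0.6909
  PC2: 11/55 = 0.2
  PC3: 6/55 = 0.1091

Step 3 — cumulative fraction after k components = (λ_1 + ... + λ_k) / Σ λ:
  k = 1: 38/55 = 0.6909
  k = 2: (38 + 11)/55 = 49/55 = 0.8909
  k = 3: (38 + 11 + 6)/55 = 55/55 = 1

Summary (fraction, with percent):

explained: PC1 0.6909 (69.09%), PC2 0.2 (20%), PC3 0.1091 (10.91%);  cumulative: 0.6909, 0.8909, 1


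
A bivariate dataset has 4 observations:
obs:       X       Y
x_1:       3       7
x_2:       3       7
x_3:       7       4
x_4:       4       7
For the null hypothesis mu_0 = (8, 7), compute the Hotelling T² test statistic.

Step 1 — sample mean vector:
  mean(X) = (3 + 3 + 7 + 4) / 4 = 17/4 = 4.25
  mean(Y) = (7 + 7 + 4 + 7) / 4 = 25/4 = 6.25
  x̄ = (4.25, 6.25),  deviation x̄ - mu_0 = (4.25, 6.25) - (8, 7) = (-3.75, -0.75).

Step 2 — sample covariance matrix, S[i,j] = (1/(n-1)) · Σ_k (x_{k,i} - mean_i) · (x_{k,j} - mean_j), divisor n-1 = 3:
  S[X,X] = ((-1.25)·(-1.25) + (-1.25)·(-1.25) + (2.75)·(2.75) + (-0.25)·(-0.25)) / 3 = 10.75/3 = 3.5833
  S[X,Y] = ((-1.25)·(0.75) + (-1.25)·(0.75) + (2.75)·(-2.25) + (-0.25)·(0.75)) / 3 = -8.25/3 = -2.75
  S[Y,Y] = ((0.75)·(0.75) + (0.75)·(0.75) + (-2.25)·(-2.25) + (0.75)·(0.75)) / 3 = 6.75/3 = 2.25
  S = [[3.5833, -2.75],
 [-2.75, 2.25]].

Step 3 — invert S. det(S) = 3.5833·2.25 - (-2.75)² = 0.5.
  S^{-1} = (1/det) · [[d, -b], [-b, a]] = [[4.5, 5.5],
 [5.5, 7.1667]].

Step 4 — quadratic form (x̄ - mu_0)^T · S^{-1} · (x̄ - mu_0):
  S^{-1} · (x̄ - mu_0) = (-21, -26),
  (x̄ - mu_0)^T · [...] = (-3.75)·(-21) + (-0.75)·(-26) = 98.25.

Step 5 — scale by n: T² = 4 · 98.25 = 393.

T² ≈ 393


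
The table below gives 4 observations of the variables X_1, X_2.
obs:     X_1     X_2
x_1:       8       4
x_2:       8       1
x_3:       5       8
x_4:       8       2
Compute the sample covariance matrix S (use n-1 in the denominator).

Step 1 — column means:
  mean(X_1) = (8 + 8 + 5 + 8) / 4 = 29/4 = 7.25
  mean(X_2) = (4 + 1 + 8 + 2) / 4 = 15/4 = 3.75

Step 2 — sample covariance S[i,j] = (1/(n-1)) · Σ_k (x_{k,i} - mean_i) · (x_{k,j} - mean_j), with n-1 = 3.
  S[X_1,X_1] = ((0.75)·(0.75) + (0.75)·(0.75) + (-2.25)·(-2.25) + (0.75)·(0.75)) / 3 = 6.75/3 = 2.25
  S[X_1,X_2] = ((0.75)·(0.25) + (0.75)·(-2.75) + (-2.25)·(4.25) + (0.75)·(-1.75)) / 3 = -12.75/3 = -4.25
  S[X_2,X_2] = ((0.25)·(0.25) + (-2.75)·(-2.75) + (4.25)·(4.25) + (-1.75)·(-1.75)) / 3 = 28.75/3 = 9.5833

S is symmetric (S[j,i] = S[i,j]). Assembling:

S = [[2.25, -4.25],
 [-4.25, 9.5833]]


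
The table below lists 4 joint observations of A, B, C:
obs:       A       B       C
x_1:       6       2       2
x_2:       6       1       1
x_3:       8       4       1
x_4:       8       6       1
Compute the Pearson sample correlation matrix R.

Step 1 — column means:
  mean(A) = (6 + 6 + 8 + 8) / 4 = 28/4 = 7
  mean(B) = (2 + 1 + 4 + 6) / 4 = 13/4 = 3.25
  mean(C) = (2 + 1 + 1 + 1) / 4 = 5/4 = 1.25

Step 2 — sample variances and covariances s[i,j] = (1/(n-1)) · Σ_k (x_{k,i} - mean_i) · (x_{k,j} - mean_j), with n-1 = 3:
  s[A,A] = ((-1)·(-1) + (-1)·(-1) + (1)·(1) + (1)·(1)) / 3 = 4/3 = 1.3333
  s[A,B] = ((-1)·(-1.25) + (-1)·(-2.25) + (1)·(0.75) + (1)·(2.75)) / 3 = 7/3 = 2.3333
  s[A,C] = ((-1)·(0.75) + (-1)·(-0.25) + (1)·(-0.25) + (1)·(-0.25)) / 3 = -1/3 = -0.3333
  s[B,B] = ((-1.25)·(-1.25) + (-2.25)·(-2.25) + (0.75)·(0.75) + (2.75)·(2.75)) / 3 = 14.75/3 = 4.9167
  s[B,C] = ((-1.25)·(0.75) + (-2.25)·(-0.25) + (0.75)·(-0.25) + (2.75)·(-0.25)) / 3 = -1.25/3 = -0.4167
  s[C,C] = ((0.75)·(0.75) + (-0.25)·(-0.25) + (-0.25)·(-0.25) + (-0.25)·(-0.25)) / 3 = 0.75/3 = 0.25
  Sample standard deviations s_i = √(s[i,i]):
  s(A) = √(1.3333) = 1.1547
  s(B) = √(4.9167) = 2.2174
  s(C) = √(0.25) = 0.5

Step 3 — r_{ij} = s_{ij} / (s_i · s_j):
  r[A,A] = 1 (diagonal).
  r[A,B] = 2.3333 / (1.1547 · 2.2174) = 2.3333 / 2.5604 = 0.9113
  r[A,C] = -0.3333 / (1.1547 · 0.5) = -0.3333 / 0.5774 = -0.5774
  r[B,B] = 1 (diagonal).
  r[B,C] = -0.4167 / (2.2174 · 0.5) = -0.4167 / 1.1087 = -0.3758
  r[C,C] = 1 (diagonal).

R is symmetric with unit diagonal. Assembling:

R = [[1, 0.9113, -0.5774],
 [0.9113, 1, -0.3758],
 [-0.5774, -0.3758, 1]]


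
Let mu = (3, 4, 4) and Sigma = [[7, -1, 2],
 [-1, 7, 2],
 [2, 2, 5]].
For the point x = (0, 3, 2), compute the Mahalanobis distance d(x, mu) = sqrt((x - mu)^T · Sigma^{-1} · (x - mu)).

Step 1 — centre the observation: (x - mu) = (-3, -1, -2).

Step 2 — invert Sigma (cofactor / det for 3×3, or solve directly):
  Sigma^{-1} = [[0.1761, 0.0511, -0.0909],
 [0.0511, 0.1761, -0.0909],
 [-0.0909, -0.0909, 0.2727]].

Step 3 — form the quadratic (x - mu)^T · Sigma^{-1} · (x - mu):
  Sigma^{-1} · (x - mu) = (-0.3977, -0.1477, -0.1818).
  (x - mu)^T · [Sigma^{-1} · (x - mu)] = (-3)·(-0.3977) + (-1)·(-0.1477) + (-2)·(-0.1818) = 1.7045.

Step 4 — take square root: d = √(1.7045) ≈ 1.3056.

d(x, mu) = √(1.7045) ≈ 1.3056


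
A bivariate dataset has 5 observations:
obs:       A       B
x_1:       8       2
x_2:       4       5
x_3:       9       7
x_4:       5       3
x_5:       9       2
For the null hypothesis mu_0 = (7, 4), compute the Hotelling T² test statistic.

Step 1 — sample mean vector:
  mean(A) = (8 + 4 + 9 + 5 + 9) / 5 = 35/5 = 7
  mean(B) = (2 + 5 + 7 + 3 + 2) / 5 = 19/5 = 3.8
  x̄ = (7, 3.8),  deviation x̄ - mu_0 = (7, 3.8) - (7, 4) = (0, -0.2).

Step 2 — sample covariance matrix, S[i,j] = (1/(n-1)) · Σ_k (x_{k,i} - mean_i) · (x_{k,j} - mean_j), divisor n-1 = 4:
  S[A,A] = ((1)·(1) + (-3)·(-3) + (2)·(2) + (-2)·(-2) + (2)·(2)) / 4 = 22/4 = 5.5
  S[A,B] = ((1)·(-1.8) + (-3)·(1.2) + (2)·(3.2) + (-2)·(-0.8) + (2)·(-1.8)) / 4 = -1/4 = -0.25
  S[B,B] = ((-1.8)·(-1.8) + (1.2)·(1.2) + (3.2)·(3.2) + (-0.8)·(-0.8) + (-1.8)·(-1.8)) / 4 = 18.8/4 = 4.7
  S = [[5.5, -0.25],
 [-0.25, 4.7]].

Step 3 — invert S. det(S) = 5.5·4.7 - (-0.25)² = 25.7875.
  S^{-1} = (1/det) · [[d, -b], [-b, a]] = [[0.1823, 0.0097],
 [0.0097, 0.2133]].

Step 4 — quadratic form (x̄ - mu_0)^T · S^{-1} · (x̄ - mu_0):
  S^{-1} · (x̄ - mu_0) = (-0.0019, -0.0427),
  (x̄ - mu_0)^T · [...] = (0)·(-0.0019) + (-0.2)·(-0.0427) = 0.0085.

Step 5 — scale by n: T² = 5 · 0.0085 = 0.0427.

T² ≈ 0.0427


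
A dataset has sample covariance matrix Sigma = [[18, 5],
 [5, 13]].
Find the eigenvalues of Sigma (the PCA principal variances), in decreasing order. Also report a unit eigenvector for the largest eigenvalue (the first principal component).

Step 1 — characteristic polynomial of 2×2 Sigma:
  det(Sigma - λI) = λ² - trace · λ + det = 0.
  trace = 18 + 13 = 31, det = 18·13 - (5)² = 209.
Step 2 — discriminant:
  Δ = trace² - 4·det = 961 - 836 = 125.
Step 3 — eigenvalues:
  λ = (trace ± √Δ)/2 = (31 ± 11.1803)/2,
  λ_1 = 21.0902,  λ_2 = 9.9098.

Step 4 — unit eigenvector for λ_1: solve (Sigma - λ_1 I)v = 0. First row:
  (18 - 21.0902)·v_x + (5)·v_y = 0, i.e. (-3.0902)·v_x + (5)·v_y = 0,
  so v ∝ (b, λ_1 - a) = (5, 3.0902) = u.
  ||u|| = √((5)² + (3.0902)²) = √(34.5492) ≈ 5.8779,
  v_1 = u/||u|| ≈ (0.8507, 0.5257) (||v_1|| = 1).

λ_1 = 21.0902,  λ_2 = 9.9098;  v_1 ≈ (0.8507, 0.5257)


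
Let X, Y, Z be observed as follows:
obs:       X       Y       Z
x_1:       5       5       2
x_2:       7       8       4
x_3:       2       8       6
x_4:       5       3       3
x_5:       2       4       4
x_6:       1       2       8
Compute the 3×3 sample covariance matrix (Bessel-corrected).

Step 1 — column means:
  mean(X) = (5 + 7 + 2 + 5 + 2 + 1) / 6 = 22/6 = 3.6667
  mean(Y) = (5 + 8 + 8 + 3 + 4 + 2) / 6 = 30/6 = 5
  mean(Z) = (2 + 4 + 6 + 3 + 4 + 8) / 6 = 27/6 = 4.5

Step 2 — sample covariance S[i,j] = (1/(n-1)) · Σ_k (x_{k,i} - mean_i) · (x_{k,j} - mean_j), with n-1 = 5.
  S[X,X] = ((1.3333)·(1.3333) + (3.3333)·(3.3333) + (-1.6667)·(-1.6667) + (1.3333)·(1.3333) + (-1.6667)·(-1.6667) + (-2.6667)·(-2.6667)) / 5 = 27.3333/5 = 5.4667
  S[X,Y] = ((1.3333)·(0) + (3.3333)·(3) + (-1.6667)·(3) + (1.3333)·(-2) + (-1.6667)·(-1) + (-2.6667)·(-3)) / 5 = 12/5 = 2.4
  S[X,Z] = ((1.3333)·(-2.5) + (3.3333)·(-0.5) + (-1.6667)·(1.5) + (1.3333)·(-1.5) + (-1.6667)·(-0.5) + (-2.6667)·(3.5)) / 5 = -18/5 = -3.6
  S[Y,Y] = ((0)·(0) + (3)·(3) + (3)·(3) + (-2)·(-2) + (-1)·(-1) + (-3)·(-3)) / 5 = 32/5 = 6.4
  S[Y,Z] = ((0)·(-2.5) + (3)·(-0.5) + (3)·(1.5) + (-2)·(-1.5) + (-1)·(-0.5) + (-3)·(3.5)) / 5 = -4/5 = -0.8
  S[Z,Z] = ((-2.5)·(-2.5) + (-0.5)·(-0.5) + (1.5)·(1.5) + (-1.5)·(-1.5) + (-0.5)·(-0.5) + (3.5)·(3.5)) / 5 = 23.5/5 = 4.7

S is symmetric (S[j,i] = S[i,j]). Assembling:

S = [[5.4667, 2.4, -3.6],
 [2.4, 6.4, -0.8],
 [-3.6, -0.8, 4.7]]
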